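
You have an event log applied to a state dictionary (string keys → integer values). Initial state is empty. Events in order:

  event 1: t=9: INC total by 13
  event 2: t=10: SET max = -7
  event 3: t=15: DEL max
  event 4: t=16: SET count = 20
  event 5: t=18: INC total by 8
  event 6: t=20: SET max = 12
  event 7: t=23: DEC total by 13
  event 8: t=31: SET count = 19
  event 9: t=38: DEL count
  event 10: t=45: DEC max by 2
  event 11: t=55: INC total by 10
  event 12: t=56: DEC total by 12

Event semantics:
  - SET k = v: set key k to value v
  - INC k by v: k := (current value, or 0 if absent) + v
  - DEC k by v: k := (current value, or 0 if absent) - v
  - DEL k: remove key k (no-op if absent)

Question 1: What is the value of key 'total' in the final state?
Answer: 6

Derivation:
Track key 'total' through all 12 events:
  event 1 (t=9: INC total by 13): total (absent) -> 13
  event 2 (t=10: SET max = -7): total unchanged
  event 3 (t=15: DEL max): total unchanged
  event 4 (t=16: SET count = 20): total unchanged
  event 5 (t=18: INC total by 8): total 13 -> 21
  event 6 (t=20: SET max = 12): total unchanged
  event 7 (t=23: DEC total by 13): total 21 -> 8
  event 8 (t=31: SET count = 19): total unchanged
  event 9 (t=38: DEL count): total unchanged
  event 10 (t=45: DEC max by 2): total unchanged
  event 11 (t=55: INC total by 10): total 8 -> 18
  event 12 (t=56: DEC total by 12): total 18 -> 6
Final: total = 6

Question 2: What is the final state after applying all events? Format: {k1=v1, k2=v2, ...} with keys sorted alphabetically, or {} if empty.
Answer: {max=10, total=6}

Derivation:
  after event 1 (t=9: INC total by 13): {total=13}
  after event 2 (t=10: SET max = -7): {max=-7, total=13}
  after event 3 (t=15: DEL max): {total=13}
  after event 4 (t=16: SET count = 20): {count=20, total=13}
  after event 5 (t=18: INC total by 8): {count=20, total=21}
  after event 6 (t=20: SET max = 12): {count=20, max=12, total=21}
  after event 7 (t=23: DEC total by 13): {count=20, max=12, total=8}
  after event 8 (t=31: SET count = 19): {count=19, max=12, total=8}
  after event 9 (t=38: DEL count): {max=12, total=8}
  after event 10 (t=45: DEC max by 2): {max=10, total=8}
  after event 11 (t=55: INC total by 10): {max=10, total=18}
  after event 12 (t=56: DEC total by 12): {max=10, total=6}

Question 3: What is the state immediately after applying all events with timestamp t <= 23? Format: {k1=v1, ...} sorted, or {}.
Apply events with t <= 23 (7 events):
  after event 1 (t=9: INC total by 13): {total=13}
  after event 2 (t=10: SET max = -7): {max=-7, total=13}
  after event 3 (t=15: DEL max): {total=13}
  after event 4 (t=16: SET count = 20): {count=20, total=13}
  after event 5 (t=18: INC total by 8): {count=20, total=21}
  after event 6 (t=20: SET max = 12): {count=20, max=12, total=21}
  after event 7 (t=23: DEC total by 13): {count=20, max=12, total=8}

Answer: {count=20, max=12, total=8}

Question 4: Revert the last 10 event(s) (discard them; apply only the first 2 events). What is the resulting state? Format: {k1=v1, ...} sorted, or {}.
Keep first 2 events (discard last 10):
  after event 1 (t=9: INC total by 13): {total=13}
  after event 2 (t=10: SET max = -7): {max=-7, total=13}

Answer: {max=-7, total=13}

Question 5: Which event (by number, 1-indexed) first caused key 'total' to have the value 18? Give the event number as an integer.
Answer: 11

Derivation:
Looking for first event where total becomes 18:
  event 1: total = 13
  event 2: total = 13
  event 3: total = 13
  event 4: total = 13
  event 5: total = 21
  event 6: total = 21
  event 7: total = 8
  event 8: total = 8
  event 9: total = 8
  event 10: total = 8
  event 11: total 8 -> 18  <-- first match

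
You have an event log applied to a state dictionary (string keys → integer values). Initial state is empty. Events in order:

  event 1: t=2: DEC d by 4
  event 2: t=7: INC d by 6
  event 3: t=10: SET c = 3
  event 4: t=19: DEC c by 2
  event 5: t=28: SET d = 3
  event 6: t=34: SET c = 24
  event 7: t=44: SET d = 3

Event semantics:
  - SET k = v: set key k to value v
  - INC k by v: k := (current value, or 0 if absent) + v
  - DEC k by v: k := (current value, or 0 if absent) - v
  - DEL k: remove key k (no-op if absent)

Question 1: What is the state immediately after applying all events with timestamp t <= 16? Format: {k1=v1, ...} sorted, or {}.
Answer: {c=3, d=2}

Derivation:
Apply events with t <= 16 (3 events):
  after event 1 (t=2: DEC d by 4): {d=-4}
  after event 2 (t=7: INC d by 6): {d=2}
  after event 3 (t=10: SET c = 3): {c=3, d=2}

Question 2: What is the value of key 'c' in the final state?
Track key 'c' through all 7 events:
  event 1 (t=2: DEC d by 4): c unchanged
  event 2 (t=7: INC d by 6): c unchanged
  event 3 (t=10: SET c = 3): c (absent) -> 3
  event 4 (t=19: DEC c by 2): c 3 -> 1
  event 5 (t=28: SET d = 3): c unchanged
  event 6 (t=34: SET c = 24): c 1 -> 24
  event 7 (t=44: SET d = 3): c unchanged
Final: c = 24

Answer: 24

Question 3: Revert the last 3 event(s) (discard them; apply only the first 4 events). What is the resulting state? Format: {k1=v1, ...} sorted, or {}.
Answer: {c=1, d=2}

Derivation:
Keep first 4 events (discard last 3):
  after event 1 (t=2: DEC d by 4): {d=-4}
  after event 2 (t=7: INC d by 6): {d=2}
  after event 3 (t=10: SET c = 3): {c=3, d=2}
  after event 4 (t=19: DEC c by 2): {c=1, d=2}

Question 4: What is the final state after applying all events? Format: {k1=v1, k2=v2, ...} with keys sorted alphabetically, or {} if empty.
Answer: {c=24, d=3}

Derivation:
  after event 1 (t=2: DEC d by 4): {d=-4}
  after event 2 (t=7: INC d by 6): {d=2}
  after event 3 (t=10: SET c = 3): {c=3, d=2}
  after event 4 (t=19: DEC c by 2): {c=1, d=2}
  after event 5 (t=28: SET d = 3): {c=1, d=3}
  after event 6 (t=34: SET c = 24): {c=24, d=3}
  after event 7 (t=44: SET d = 3): {c=24, d=3}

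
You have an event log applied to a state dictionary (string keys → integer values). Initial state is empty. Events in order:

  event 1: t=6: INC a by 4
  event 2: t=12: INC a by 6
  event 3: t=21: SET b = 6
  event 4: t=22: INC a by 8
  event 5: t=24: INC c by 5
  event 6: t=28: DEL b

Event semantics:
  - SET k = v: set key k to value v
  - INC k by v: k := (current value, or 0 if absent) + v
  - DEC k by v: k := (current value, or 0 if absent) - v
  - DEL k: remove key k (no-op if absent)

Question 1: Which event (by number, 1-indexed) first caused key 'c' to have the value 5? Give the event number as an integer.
Answer: 5

Derivation:
Looking for first event where c becomes 5:
  event 5: c (absent) -> 5  <-- first match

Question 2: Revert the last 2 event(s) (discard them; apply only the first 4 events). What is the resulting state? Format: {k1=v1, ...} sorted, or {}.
Answer: {a=18, b=6}

Derivation:
Keep first 4 events (discard last 2):
  after event 1 (t=6: INC a by 4): {a=4}
  after event 2 (t=12: INC a by 6): {a=10}
  after event 3 (t=21: SET b = 6): {a=10, b=6}
  after event 4 (t=22: INC a by 8): {a=18, b=6}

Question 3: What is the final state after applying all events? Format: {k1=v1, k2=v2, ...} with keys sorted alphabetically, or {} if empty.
Answer: {a=18, c=5}

Derivation:
  after event 1 (t=6: INC a by 4): {a=4}
  after event 2 (t=12: INC a by 6): {a=10}
  after event 3 (t=21: SET b = 6): {a=10, b=6}
  after event 4 (t=22: INC a by 8): {a=18, b=6}
  after event 5 (t=24: INC c by 5): {a=18, b=6, c=5}
  after event 6 (t=28: DEL b): {a=18, c=5}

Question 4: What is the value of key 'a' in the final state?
Track key 'a' through all 6 events:
  event 1 (t=6: INC a by 4): a (absent) -> 4
  event 2 (t=12: INC a by 6): a 4 -> 10
  event 3 (t=21: SET b = 6): a unchanged
  event 4 (t=22: INC a by 8): a 10 -> 18
  event 5 (t=24: INC c by 5): a unchanged
  event 6 (t=28: DEL b): a unchanged
Final: a = 18

Answer: 18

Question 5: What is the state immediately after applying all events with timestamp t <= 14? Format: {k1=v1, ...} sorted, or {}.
Apply events with t <= 14 (2 events):
  after event 1 (t=6: INC a by 4): {a=4}
  after event 2 (t=12: INC a by 6): {a=10}

Answer: {a=10}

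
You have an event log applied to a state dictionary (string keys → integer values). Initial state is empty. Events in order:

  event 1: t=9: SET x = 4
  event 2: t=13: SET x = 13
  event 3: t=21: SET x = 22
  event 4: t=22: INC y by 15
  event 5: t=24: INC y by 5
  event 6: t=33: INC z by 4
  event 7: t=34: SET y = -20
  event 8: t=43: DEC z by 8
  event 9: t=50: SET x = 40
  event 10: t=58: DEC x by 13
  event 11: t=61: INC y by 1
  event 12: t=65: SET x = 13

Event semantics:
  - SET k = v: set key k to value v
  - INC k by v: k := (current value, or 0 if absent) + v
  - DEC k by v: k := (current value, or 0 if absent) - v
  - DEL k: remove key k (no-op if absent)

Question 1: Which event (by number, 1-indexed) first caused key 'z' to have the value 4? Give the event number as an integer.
Looking for first event where z becomes 4:
  event 6: z (absent) -> 4  <-- first match

Answer: 6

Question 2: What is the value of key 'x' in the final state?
Answer: 13

Derivation:
Track key 'x' through all 12 events:
  event 1 (t=9: SET x = 4): x (absent) -> 4
  event 2 (t=13: SET x = 13): x 4 -> 13
  event 3 (t=21: SET x = 22): x 13 -> 22
  event 4 (t=22: INC y by 15): x unchanged
  event 5 (t=24: INC y by 5): x unchanged
  event 6 (t=33: INC z by 4): x unchanged
  event 7 (t=34: SET y = -20): x unchanged
  event 8 (t=43: DEC z by 8): x unchanged
  event 9 (t=50: SET x = 40): x 22 -> 40
  event 10 (t=58: DEC x by 13): x 40 -> 27
  event 11 (t=61: INC y by 1): x unchanged
  event 12 (t=65: SET x = 13): x 27 -> 13
Final: x = 13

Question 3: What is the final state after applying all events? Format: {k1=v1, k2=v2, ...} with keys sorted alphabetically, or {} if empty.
Answer: {x=13, y=-19, z=-4}

Derivation:
  after event 1 (t=9: SET x = 4): {x=4}
  after event 2 (t=13: SET x = 13): {x=13}
  after event 3 (t=21: SET x = 22): {x=22}
  after event 4 (t=22: INC y by 15): {x=22, y=15}
  after event 5 (t=24: INC y by 5): {x=22, y=20}
  after event 6 (t=33: INC z by 4): {x=22, y=20, z=4}
  after event 7 (t=34: SET y = -20): {x=22, y=-20, z=4}
  after event 8 (t=43: DEC z by 8): {x=22, y=-20, z=-4}
  after event 9 (t=50: SET x = 40): {x=40, y=-20, z=-4}
  after event 10 (t=58: DEC x by 13): {x=27, y=-20, z=-4}
  after event 11 (t=61: INC y by 1): {x=27, y=-19, z=-4}
  after event 12 (t=65: SET x = 13): {x=13, y=-19, z=-4}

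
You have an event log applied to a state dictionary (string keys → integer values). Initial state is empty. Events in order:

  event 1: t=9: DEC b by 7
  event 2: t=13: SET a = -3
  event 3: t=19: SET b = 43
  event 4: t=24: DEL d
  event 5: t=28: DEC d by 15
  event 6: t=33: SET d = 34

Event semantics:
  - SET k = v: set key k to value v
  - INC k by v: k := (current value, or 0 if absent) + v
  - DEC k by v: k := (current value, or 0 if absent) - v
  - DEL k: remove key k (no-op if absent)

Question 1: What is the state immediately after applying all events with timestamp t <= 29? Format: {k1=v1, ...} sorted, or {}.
Apply events with t <= 29 (5 events):
  after event 1 (t=9: DEC b by 7): {b=-7}
  after event 2 (t=13: SET a = -3): {a=-3, b=-7}
  after event 3 (t=19: SET b = 43): {a=-3, b=43}
  after event 4 (t=24: DEL d): {a=-3, b=43}
  after event 5 (t=28: DEC d by 15): {a=-3, b=43, d=-15}

Answer: {a=-3, b=43, d=-15}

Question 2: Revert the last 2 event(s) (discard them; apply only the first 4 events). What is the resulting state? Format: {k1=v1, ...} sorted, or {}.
Keep first 4 events (discard last 2):
  after event 1 (t=9: DEC b by 7): {b=-7}
  after event 2 (t=13: SET a = -3): {a=-3, b=-7}
  after event 3 (t=19: SET b = 43): {a=-3, b=43}
  after event 4 (t=24: DEL d): {a=-3, b=43}

Answer: {a=-3, b=43}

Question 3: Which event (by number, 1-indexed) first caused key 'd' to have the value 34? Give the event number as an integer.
Answer: 6

Derivation:
Looking for first event where d becomes 34:
  event 5: d = -15
  event 6: d -15 -> 34  <-- first match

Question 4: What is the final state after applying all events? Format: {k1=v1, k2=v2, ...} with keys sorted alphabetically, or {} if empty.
  after event 1 (t=9: DEC b by 7): {b=-7}
  after event 2 (t=13: SET a = -3): {a=-3, b=-7}
  after event 3 (t=19: SET b = 43): {a=-3, b=43}
  after event 4 (t=24: DEL d): {a=-3, b=43}
  after event 5 (t=28: DEC d by 15): {a=-3, b=43, d=-15}
  after event 6 (t=33: SET d = 34): {a=-3, b=43, d=34}

Answer: {a=-3, b=43, d=34}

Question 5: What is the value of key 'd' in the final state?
Answer: 34

Derivation:
Track key 'd' through all 6 events:
  event 1 (t=9: DEC b by 7): d unchanged
  event 2 (t=13: SET a = -3): d unchanged
  event 3 (t=19: SET b = 43): d unchanged
  event 4 (t=24: DEL d): d (absent) -> (absent)
  event 5 (t=28: DEC d by 15): d (absent) -> -15
  event 6 (t=33: SET d = 34): d -15 -> 34
Final: d = 34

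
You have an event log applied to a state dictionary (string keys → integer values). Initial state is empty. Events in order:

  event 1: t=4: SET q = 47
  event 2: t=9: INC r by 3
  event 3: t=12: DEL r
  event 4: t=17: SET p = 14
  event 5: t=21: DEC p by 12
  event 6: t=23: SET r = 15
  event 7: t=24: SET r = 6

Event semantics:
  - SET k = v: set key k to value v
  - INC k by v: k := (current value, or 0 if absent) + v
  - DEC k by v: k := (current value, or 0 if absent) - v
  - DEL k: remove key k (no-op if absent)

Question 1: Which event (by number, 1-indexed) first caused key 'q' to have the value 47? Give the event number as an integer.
Answer: 1

Derivation:
Looking for first event where q becomes 47:
  event 1: q (absent) -> 47  <-- first match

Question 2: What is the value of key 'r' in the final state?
Track key 'r' through all 7 events:
  event 1 (t=4: SET q = 47): r unchanged
  event 2 (t=9: INC r by 3): r (absent) -> 3
  event 3 (t=12: DEL r): r 3 -> (absent)
  event 4 (t=17: SET p = 14): r unchanged
  event 5 (t=21: DEC p by 12): r unchanged
  event 6 (t=23: SET r = 15): r (absent) -> 15
  event 7 (t=24: SET r = 6): r 15 -> 6
Final: r = 6

Answer: 6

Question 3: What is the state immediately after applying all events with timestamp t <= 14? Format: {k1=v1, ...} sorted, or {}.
Apply events with t <= 14 (3 events):
  after event 1 (t=4: SET q = 47): {q=47}
  after event 2 (t=9: INC r by 3): {q=47, r=3}
  after event 3 (t=12: DEL r): {q=47}

Answer: {q=47}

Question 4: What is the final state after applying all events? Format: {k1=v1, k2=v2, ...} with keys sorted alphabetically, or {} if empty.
  after event 1 (t=4: SET q = 47): {q=47}
  after event 2 (t=9: INC r by 3): {q=47, r=3}
  after event 3 (t=12: DEL r): {q=47}
  after event 4 (t=17: SET p = 14): {p=14, q=47}
  after event 5 (t=21: DEC p by 12): {p=2, q=47}
  after event 6 (t=23: SET r = 15): {p=2, q=47, r=15}
  after event 7 (t=24: SET r = 6): {p=2, q=47, r=6}

Answer: {p=2, q=47, r=6}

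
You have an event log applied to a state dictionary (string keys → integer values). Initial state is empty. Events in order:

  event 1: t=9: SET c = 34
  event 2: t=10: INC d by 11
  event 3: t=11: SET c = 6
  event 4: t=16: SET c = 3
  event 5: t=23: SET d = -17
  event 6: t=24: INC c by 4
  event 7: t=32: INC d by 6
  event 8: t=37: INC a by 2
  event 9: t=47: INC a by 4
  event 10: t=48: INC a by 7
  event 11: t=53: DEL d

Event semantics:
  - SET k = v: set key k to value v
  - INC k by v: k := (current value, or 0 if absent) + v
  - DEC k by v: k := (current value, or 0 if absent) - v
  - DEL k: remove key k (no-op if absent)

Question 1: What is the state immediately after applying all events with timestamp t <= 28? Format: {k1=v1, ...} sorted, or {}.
Answer: {c=7, d=-17}

Derivation:
Apply events with t <= 28 (6 events):
  after event 1 (t=9: SET c = 34): {c=34}
  after event 2 (t=10: INC d by 11): {c=34, d=11}
  after event 3 (t=11: SET c = 6): {c=6, d=11}
  after event 4 (t=16: SET c = 3): {c=3, d=11}
  after event 5 (t=23: SET d = -17): {c=3, d=-17}
  after event 6 (t=24: INC c by 4): {c=7, d=-17}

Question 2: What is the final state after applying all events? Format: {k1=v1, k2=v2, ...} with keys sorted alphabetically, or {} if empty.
Answer: {a=13, c=7}

Derivation:
  after event 1 (t=9: SET c = 34): {c=34}
  after event 2 (t=10: INC d by 11): {c=34, d=11}
  after event 3 (t=11: SET c = 6): {c=6, d=11}
  after event 4 (t=16: SET c = 3): {c=3, d=11}
  after event 5 (t=23: SET d = -17): {c=3, d=-17}
  after event 6 (t=24: INC c by 4): {c=7, d=-17}
  after event 7 (t=32: INC d by 6): {c=7, d=-11}
  after event 8 (t=37: INC a by 2): {a=2, c=7, d=-11}
  after event 9 (t=47: INC a by 4): {a=6, c=7, d=-11}
  after event 10 (t=48: INC a by 7): {a=13, c=7, d=-11}
  after event 11 (t=53: DEL d): {a=13, c=7}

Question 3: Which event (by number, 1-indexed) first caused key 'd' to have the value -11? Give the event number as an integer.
Answer: 7

Derivation:
Looking for first event where d becomes -11:
  event 2: d = 11
  event 3: d = 11
  event 4: d = 11
  event 5: d = -17
  event 6: d = -17
  event 7: d -17 -> -11  <-- first match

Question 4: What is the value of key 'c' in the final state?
Answer: 7

Derivation:
Track key 'c' through all 11 events:
  event 1 (t=9: SET c = 34): c (absent) -> 34
  event 2 (t=10: INC d by 11): c unchanged
  event 3 (t=11: SET c = 6): c 34 -> 6
  event 4 (t=16: SET c = 3): c 6 -> 3
  event 5 (t=23: SET d = -17): c unchanged
  event 6 (t=24: INC c by 4): c 3 -> 7
  event 7 (t=32: INC d by 6): c unchanged
  event 8 (t=37: INC a by 2): c unchanged
  event 9 (t=47: INC a by 4): c unchanged
  event 10 (t=48: INC a by 7): c unchanged
  event 11 (t=53: DEL d): c unchanged
Final: c = 7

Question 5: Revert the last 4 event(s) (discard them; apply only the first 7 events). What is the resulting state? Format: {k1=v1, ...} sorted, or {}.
Keep first 7 events (discard last 4):
  after event 1 (t=9: SET c = 34): {c=34}
  after event 2 (t=10: INC d by 11): {c=34, d=11}
  after event 3 (t=11: SET c = 6): {c=6, d=11}
  after event 4 (t=16: SET c = 3): {c=3, d=11}
  after event 5 (t=23: SET d = -17): {c=3, d=-17}
  after event 6 (t=24: INC c by 4): {c=7, d=-17}
  after event 7 (t=32: INC d by 6): {c=7, d=-11}

Answer: {c=7, d=-11}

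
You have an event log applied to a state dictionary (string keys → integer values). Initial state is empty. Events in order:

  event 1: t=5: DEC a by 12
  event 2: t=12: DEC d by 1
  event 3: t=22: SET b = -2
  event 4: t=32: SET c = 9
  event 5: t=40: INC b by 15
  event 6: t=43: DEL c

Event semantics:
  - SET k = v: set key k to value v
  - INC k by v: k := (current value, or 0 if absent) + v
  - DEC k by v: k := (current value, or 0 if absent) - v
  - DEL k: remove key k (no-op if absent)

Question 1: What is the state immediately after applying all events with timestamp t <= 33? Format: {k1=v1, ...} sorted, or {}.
Answer: {a=-12, b=-2, c=9, d=-1}

Derivation:
Apply events with t <= 33 (4 events):
  after event 1 (t=5: DEC a by 12): {a=-12}
  after event 2 (t=12: DEC d by 1): {a=-12, d=-1}
  after event 3 (t=22: SET b = -2): {a=-12, b=-2, d=-1}
  after event 4 (t=32: SET c = 9): {a=-12, b=-2, c=9, d=-1}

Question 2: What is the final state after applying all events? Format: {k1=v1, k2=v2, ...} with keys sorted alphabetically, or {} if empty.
  after event 1 (t=5: DEC a by 12): {a=-12}
  after event 2 (t=12: DEC d by 1): {a=-12, d=-1}
  after event 3 (t=22: SET b = -2): {a=-12, b=-2, d=-1}
  after event 4 (t=32: SET c = 9): {a=-12, b=-2, c=9, d=-1}
  after event 5 (t=40: INC b by 15): {a=-12, b=13, c=9, d=-1}
  after event 6 (t=43: DEL c): {a=-12, b=13, d=-1}

Answer: {a=-12, b=13, d=-1}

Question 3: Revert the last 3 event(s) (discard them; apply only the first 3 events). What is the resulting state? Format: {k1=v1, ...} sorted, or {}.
Answer: {a=-12, b=-2, d=-1}

Derivation:
Keep first 3 events (discard last 3):
  after event 1 (t=5: DEC a by 12): {a=-12}
  after event 2 (t=12: DEC d by 1): {a=-12, d=-1}
  after event 3 (t=22: SET b = -2): {a=-12, b=-2, d=-1}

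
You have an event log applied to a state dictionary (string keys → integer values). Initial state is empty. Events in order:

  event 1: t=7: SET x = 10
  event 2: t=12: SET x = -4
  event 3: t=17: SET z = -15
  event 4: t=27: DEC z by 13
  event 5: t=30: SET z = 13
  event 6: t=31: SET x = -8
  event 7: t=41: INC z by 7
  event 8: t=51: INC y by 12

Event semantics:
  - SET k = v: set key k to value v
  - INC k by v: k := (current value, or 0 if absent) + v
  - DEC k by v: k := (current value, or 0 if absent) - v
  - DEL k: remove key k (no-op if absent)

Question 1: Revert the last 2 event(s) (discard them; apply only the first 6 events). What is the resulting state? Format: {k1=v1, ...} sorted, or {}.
Keep first 6 events (discard last 2):
  after event 1 (t=7: SET x = 10): {x=10}
  after event 2 (t=12: SET x = -4): {x=-4}
  after event 3 (t=17: SET z = -15): {x=-4, z=-15}
  after event 4 (t=27: DEC z by 13): {x=-4, z=-28}
  after event 5 (t=30: SET z = 13): {x=-4, z=13}
  after event 6 (t=31: SET x = -8): {x=-8, z=13}

Answer: {x=-8, z=13}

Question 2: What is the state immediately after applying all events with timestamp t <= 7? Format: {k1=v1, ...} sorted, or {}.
Apply events with t <= 7 (1 events):
  after event 1 (t=7: SET x = 10): {x=10}

Answer: {x=10}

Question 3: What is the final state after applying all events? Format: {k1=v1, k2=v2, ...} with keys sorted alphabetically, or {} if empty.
Answer: {x=-8, y=12, z=20}

Derivation:
  after event 1 (t=7: SET x = 10): {x=10}
  after event 2 (t=12: SET x = -4): {x=-4}
  after event 3 (t=17: SET z = -15): {x=-4, z=-15}
  after event 4 (t=27: DEC z by 13): {x=-4, z=-28}
  after event 5 (t=30: SET z = 13): {x=-4, z=13}
  after event 6 (t=31: SET x = -8): {x=-8, z=13}
  after event 7 (t=41: INC z by 7): {x=-8, z=20}
  after event 8 (t=51: INC y by 12): {x=-8, y=12, z=20}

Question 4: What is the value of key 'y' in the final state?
Answer: 12

Derivation:
Track key 'y' through all 8 events:
  event 1 (t=7: SET x = 10): y unchanged
  event 2 (t=12: SET x = -4): y unchanged
  event 3 (t=17: SET z = -15): y unchanged
  event 4 (t=27: DEC z by 13): y unchanged
  event 5 (t=30: SET z = 13): y unchanged
  event 6 (t=31: SET x = -8): y unchanged
  event 7 (t=41: INC z by 7): y unchanged
  event 8 (t=51: INC y by 12): y (absent) -> 12
Final: y = 12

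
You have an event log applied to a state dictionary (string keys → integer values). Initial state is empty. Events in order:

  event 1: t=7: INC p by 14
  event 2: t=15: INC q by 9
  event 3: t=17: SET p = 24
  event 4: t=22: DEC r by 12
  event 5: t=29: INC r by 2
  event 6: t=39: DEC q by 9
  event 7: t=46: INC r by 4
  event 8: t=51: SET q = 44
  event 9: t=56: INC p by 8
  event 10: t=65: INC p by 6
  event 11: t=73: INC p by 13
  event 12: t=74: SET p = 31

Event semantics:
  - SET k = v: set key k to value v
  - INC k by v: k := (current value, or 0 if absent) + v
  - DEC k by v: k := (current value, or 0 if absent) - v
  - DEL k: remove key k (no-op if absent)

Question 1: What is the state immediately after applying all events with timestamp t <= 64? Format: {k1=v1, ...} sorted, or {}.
Apply events with t <= 64 (9 events):
  after event 1 (t=7: INC p by 14): {p=14}
  after event 2 (t=15: INC q by 9): {p=14, q=9}
  after event 3 (t=17: SET p = 24): {p=24, q=9}
  after event 4 (t=22: DEC r by 12): {p=24, q=9, r=-12}
  after event 5 (t=29: INC r by 2): {p=24, q=9, r=-10}
  after event 6 (t=39: DEC q by 9): {p=24, q=0, r=-10}
  after event 7 (t=46: INC r by 4): {p=24, q=0, r=-6}
  after event 8 (t=51: SET q = 44): {p=24, q=44, r=-6}
  after event 9 (t=56: INC p by 8): {p=32, q=44, r=-6}

Answer: {p=32, q=44, r=-6}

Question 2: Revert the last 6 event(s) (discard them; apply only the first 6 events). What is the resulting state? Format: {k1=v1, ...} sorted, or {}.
Answer: {p=24, q=0, r=-10}

Derivation:
Keep first 6 events (discard last 6):
  after event 1 (t=7: INC p by 14): {p=14}
  after event 2 (t=15: INC q by 9): {p=14, q=9}
  after event 3 (t=17: SET p = 24): {p=24, q=9}
  after event 4 (t=22: DEC r by 12): {p=24, q=9, r=-12}
  after event 5 (t=29: INC r by 2): {p=24, q=9, r=-10}
  after event 6 (t=39: DEC q by 9): {p=24, q=0, r=-10}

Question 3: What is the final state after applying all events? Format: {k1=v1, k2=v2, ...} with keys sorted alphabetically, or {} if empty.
Answer: {p=31, q=44, r=-6}

Derivation:
  after event 1 (t=7: INC p by 14): {p=14}
  after event 2 (t=15: INC q by 9): {p=14, q=9}
  after event 3 (t=17: SET p = 24): {p=24, q=9}
  after event 4 (t=22: DEC r by 12): {p=24, q=9, r=-12}
  after event 5 (t=29: INC r by 2): {p=24, q=9, r=-10}
  after event 6 (t=39: DEC q by 9): {p=24, q=0, r=-10}
  after event 7 (t=46: INC r by 4): {p=24, q=0, r=-6}
  after event 8 (t=51: SET q = 44): {p=24, q=44, r=-6}
  after event 9 (t=56: INC p by 8): {p=32, q=44, r=-6}
  after event 10 (t=65: INC p by 6): {p=38, q=44, r=-6}
  after event 11 (t=73: INC p by 13): {p=51, q=44, r=-6}
  after event 12 (t=74: SET p = 31): {p=31, q=44, r=-6}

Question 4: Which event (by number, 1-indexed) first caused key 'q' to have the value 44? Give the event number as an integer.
Answer: 8

Derivation:
Looking for first event where q becomes 44:
  event 2: q = 9
  event 3: q = 9
  event 4: q = 9
  event 5: q = 9
  event 6: q = 0
  event 7: q = 0
  event 8: q 0 -> 44  <-- first match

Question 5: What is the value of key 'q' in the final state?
Track key 'q' through all 12 events:
  event 1 (t=7: INC p by 14): q unchanged
  event 2 (t=15: INC q by 9): q (absent) -> 9
  event 3 (t=17: SET p = 24): q unchanged
  event 4 (t=22: DEC r by 12): q unchanged
  event 5 (t=29: INC r by 2): q unchanged
  event 6 (t=39: DEC q by 9): q 9 -> 0
  event 7 (t=46: INC r by 4): q unchanged
  event 8 (t=51: SET q = 44): q 0 -> 44
  event 9 (t=56: INC p by 8): q unchanged
  event 10 (t=65: INC p by 6): q unchanged
  event 11 (t=73: INC p by 13): q unchanged
  event 12 (t=74: SET p = 31): q unchanged
Final: q = 44

Answer: 44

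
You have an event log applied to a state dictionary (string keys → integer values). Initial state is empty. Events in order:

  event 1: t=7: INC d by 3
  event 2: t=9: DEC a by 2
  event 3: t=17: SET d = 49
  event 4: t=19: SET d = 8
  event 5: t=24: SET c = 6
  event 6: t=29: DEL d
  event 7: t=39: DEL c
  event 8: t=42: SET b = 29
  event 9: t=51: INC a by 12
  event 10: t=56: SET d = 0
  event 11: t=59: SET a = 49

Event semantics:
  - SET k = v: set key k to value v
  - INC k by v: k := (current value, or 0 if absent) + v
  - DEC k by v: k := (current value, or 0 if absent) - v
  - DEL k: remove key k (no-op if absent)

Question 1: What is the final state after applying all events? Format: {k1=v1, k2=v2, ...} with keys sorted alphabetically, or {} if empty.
Answer: {a=49, b=29, d=0}

Derivation:
  after event 1 (t=7: INC d by 3): {d=3}
  after event 2 (t=9: DEC a by 2): {a=-2, d=3}
  after event 3 (t=17: SET d = 49): {a=-2, d=49}
  after event 4 (t=19: SET d = 8): {a=-2, d=8}
  after event 5 (t=24: SET c = 6): {a=-2, c=6, d=8}
  after event 6 (t=29: DEL d): {a=-2, c=6}
  after event 7 (t=39: DEL c): {a=-2}
  after event 8 (t=42: SET b = 29): {a=-2, b=29}
  after event 9 (t=51: INC a by 12): {a=10, b=29}
  after event 10 (t=56: SET d = 0): {a=10, b=29, d=0}
  after event 11 (t=59: SET a = 49): {a=49, b=29, d=0}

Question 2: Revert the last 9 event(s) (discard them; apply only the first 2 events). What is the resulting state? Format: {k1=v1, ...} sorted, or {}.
Keep first 2 events (discard last 9):
  after event 1 (t=7: INC d by 3): {d=3}
  after event 2 (t=9: DEC a by 2): {a=-2, d=3}

Answer: {a=-2, d=3}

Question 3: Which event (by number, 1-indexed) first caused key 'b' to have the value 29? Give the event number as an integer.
Looking for first event where b becomes 29:
  event 8: b (absent) -> 29  <-- first match

Answer: 8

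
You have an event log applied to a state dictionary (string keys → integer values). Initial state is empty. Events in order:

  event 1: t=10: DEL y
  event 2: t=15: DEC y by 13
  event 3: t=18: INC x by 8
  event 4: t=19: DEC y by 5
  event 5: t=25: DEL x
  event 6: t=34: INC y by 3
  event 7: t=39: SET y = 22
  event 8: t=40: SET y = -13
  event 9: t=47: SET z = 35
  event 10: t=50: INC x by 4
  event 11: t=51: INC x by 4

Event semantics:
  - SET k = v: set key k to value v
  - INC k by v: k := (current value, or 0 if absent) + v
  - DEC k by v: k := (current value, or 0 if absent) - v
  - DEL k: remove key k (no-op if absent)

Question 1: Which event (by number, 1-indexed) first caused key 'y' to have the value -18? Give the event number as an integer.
Looking for first event where y becomes -18:
  event 2: y = -13
  event 3: y = -13
  event 4: y -13 -> -18  <-- first match

Answer: 4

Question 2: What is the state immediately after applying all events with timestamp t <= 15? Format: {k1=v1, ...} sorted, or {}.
Apply events with t <= 15 (2 events):
  after event 1 (t=10: DEL y): {}
  after event 2 (t=15: DEC y by 13): {y=-13}

Answer: {y=-13}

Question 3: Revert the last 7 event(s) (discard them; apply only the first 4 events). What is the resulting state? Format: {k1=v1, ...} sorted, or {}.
Keep first 4 events (discard last 7):
  after event 1 (t=10: DEL y): {}
  after event 2 (t=15: DEC y by 13): {y=-13}
  after event 3 (t=18: INC x by 8): {x=8, y=-13}
  after event 4 (t=19: DEC y by 5): {x=8, y=-18}

Answer: {x=8, y=-18}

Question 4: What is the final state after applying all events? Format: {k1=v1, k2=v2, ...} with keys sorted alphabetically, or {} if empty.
  after event 1 (t=10: DEL y): {}
  after event 2 (t=15: DEC y by 13): {y=-13}
  after event 3 (t=18: INC x by 8): {x=8, y=-13}
  after event 4 (t=19: DEC y by 5): {x=8, y=-18}
  after event 5 (t=25: DEL x): {y=-18}
  after event 6 (t=34: INC y by 3): {y=-15}
  after event 7 (t=39: SET y = 22): {y=22}
  after event 8 (t=40: SET y = -13): {y=-13}
  after event 9 (t=47: SET z = 35): {y=-13, z=35}
  after event 10 (t=50: INC x by 4): {x=4, y=-13, z=35}
  after event 11 (t=51: INC x by 4): {x=8, y=-13, z=35}

Answer: {x=8, y=-13, z=35}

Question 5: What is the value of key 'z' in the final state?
Track key 'z' through all 11 events:
  event 1 (t=10: DEL y): z unchanged
  event 2 (t=15: DEC y by 13): z unchanged
  event 3 (t=18: INC x by 8): z unchanged
  event 4 (t=19: DEC y by 5): z unchanged
  event 5 (t=25: DEL x): z unchanged
  event 6 (t=34: INC y by 3): z unchanged
  event 7 (t=39: SET y = 22): z unchanged
  event 8 (t=40: SET y = -13): z unchanged
  event 9 (t=47: SET z = 35): z (absent) -> 35
  event 10 (t=50: INC x by 4): z unchanged
  event 11 (t=51: INC x by 4): z unchanged
Final: z = 35

Answer: 35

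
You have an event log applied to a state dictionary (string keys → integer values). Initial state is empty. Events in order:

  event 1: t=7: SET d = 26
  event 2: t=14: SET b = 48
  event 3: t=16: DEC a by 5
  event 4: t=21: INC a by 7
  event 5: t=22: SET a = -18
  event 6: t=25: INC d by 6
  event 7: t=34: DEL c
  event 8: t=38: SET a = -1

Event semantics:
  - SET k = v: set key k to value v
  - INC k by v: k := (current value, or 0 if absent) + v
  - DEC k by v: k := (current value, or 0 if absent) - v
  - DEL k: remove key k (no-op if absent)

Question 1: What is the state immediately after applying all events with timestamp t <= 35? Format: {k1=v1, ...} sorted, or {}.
Apply events with t <= 35 (7 events):
  after event 1 (t=7: SET d = 26): {d=26}
  after event 2 (t=14: SET b = 48): {b=48, d=26}
  after event 3 (t=16: DEC a by 5): {a=-5, b=48, d=26}
  after event 4 (t=21: INC a by 7): {a=2, b=48, d=26}
  after event 5 (t=22: SET a = -18): {a=-18, b=48, d=26}
  after event 6 (t=25: INC d by 6): {a=-18, b=48, d=32}
  after event 7 (t=34: DEL c): {a=-18, b=48, d=32}

Answer: {a=-18, b=48, d=32}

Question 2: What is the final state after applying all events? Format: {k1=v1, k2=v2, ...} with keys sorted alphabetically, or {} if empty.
Answer: {a=-1, b=48, d=32}

Derivation:
  after event 1 (t=7: SET d = 26): {d=26}
  after event 2 (t=14: SET b = 48): {b=48, d=26}
  after event 3 (t=16: DEC a by 5): {a=-5, b=48, d=26}
  after event 4 (t=21: INC a by 7): {a=2, b=48, d=26}
  after event 5 (t=22: SET a = -18): {a=-18, b=48, d=26}
  after event 6 (t=25: INC d by 6): {a=-18, b=48, d=32}
  after event 7 (t=34: DEL c): {a=-18, b=48, d=32}
  after event 8 (t=38: SET a = -1): {a=-1, b=48, d=32}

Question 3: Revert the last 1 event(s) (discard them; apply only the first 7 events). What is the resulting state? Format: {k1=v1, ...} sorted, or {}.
Answer: {a=-18, b=48, d=32}

Derivation:
Keep first 7 events (discard last 1):
  after event 1 (t=7: SET d = 26): {d=26}
  after event 2 (t=14: SET b = 48): {b=48, d=26}
  after event 3 (t=16: DEC a by 5): {a=-5, b=48, d=26}
  after event 4 (t=21: INC a by 7): {a=2, b=48, d=26}
  after event 5 (t=22: SET a = -18): {a=-18, b=48, d=26}
  after event 6 (t=25: INC d by 6): {a=-18, b=48, d=32}
  after event 7 (t=34: DEL c): {a=-18, b=48, d=32}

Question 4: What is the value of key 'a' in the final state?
Track key 'a' through all 8 events:
  event 1 (t=7: SET d = 26): a unchanged
  event 2 (t=14: SET b = 48): a unchanged
  event 3 (t=16: DEC a by 5): a (absent) -> -5
  event 4 (t=21: INC a by 7): a -5 -> 2
  event 5 (t=22: SET a = -18): a 2 -> -18
  event 6 (t=25: INC d by 6): a unchanged
  event 7 (t=34: DEL c): a unchanged
  event 8 (t=38: SET a = -1): a -18 -> -1
Final: a = -1

Answer: -1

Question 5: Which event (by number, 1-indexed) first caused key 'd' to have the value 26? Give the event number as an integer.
Looking for first event where d becomes 26:
  event 1: d (absent) -> 26  <-- first match

Answer: 1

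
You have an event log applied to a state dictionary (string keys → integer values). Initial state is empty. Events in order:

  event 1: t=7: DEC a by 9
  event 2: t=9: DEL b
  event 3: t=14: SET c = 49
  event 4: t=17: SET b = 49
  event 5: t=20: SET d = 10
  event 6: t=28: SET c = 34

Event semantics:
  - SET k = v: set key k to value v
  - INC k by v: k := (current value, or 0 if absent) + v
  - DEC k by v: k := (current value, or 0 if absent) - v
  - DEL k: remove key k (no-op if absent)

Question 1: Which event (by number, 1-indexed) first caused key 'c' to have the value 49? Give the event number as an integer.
Answer: 3

Derivation:
Looking for first event where c becomes 49:
  event 3: c (absent) -> 49  <-- first match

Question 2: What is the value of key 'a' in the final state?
Track key 'a' through all 6 events:
  event 1 (t=7: DEC a by 9): a (absent) -> -9
  event 2 (t=9: DEL b): a unchanged
  event 3 (t=14: SET c = 49): a unchanged
  event 4 (t=17: SET b = 49): a unchanged
  event 5 (t=20: SET d = 10): a unchanged
  event 6 (t=28: SET c = 34): a unchanged
Final: a = -9

Answer: -9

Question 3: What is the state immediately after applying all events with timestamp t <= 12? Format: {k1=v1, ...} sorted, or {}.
Apply events with t <= 12 (2 events):
  after event 1 (t=7: DEC a by 9): {a=-9}
  after event 2 (t=9: DEL b): {a=-9}

Answer: {a=-9}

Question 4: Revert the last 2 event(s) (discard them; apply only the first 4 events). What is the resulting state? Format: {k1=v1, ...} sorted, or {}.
Keep first 4 events (discard last 2):
  after event 1 (t=7: DEC a by 9): {a=-9}
  after event 2 (t=9: DEL b): {a=-9}
  after event 3 (t=14: SET c = 49): {a=-9, c=49}
  after event 4 (t=17: SET b = 49): {a=-9, b=49, c=49}

Answer: {a=-9, b=49, c=49}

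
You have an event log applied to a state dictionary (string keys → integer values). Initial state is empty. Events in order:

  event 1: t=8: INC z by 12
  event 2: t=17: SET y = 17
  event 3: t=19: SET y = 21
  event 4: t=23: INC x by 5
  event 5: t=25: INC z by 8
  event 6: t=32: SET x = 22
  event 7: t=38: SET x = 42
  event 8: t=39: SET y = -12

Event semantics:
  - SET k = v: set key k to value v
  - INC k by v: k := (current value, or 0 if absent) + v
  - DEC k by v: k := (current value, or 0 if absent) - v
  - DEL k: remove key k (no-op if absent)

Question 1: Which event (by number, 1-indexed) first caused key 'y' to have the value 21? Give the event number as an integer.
Answer: 3

Derivation:
Looking for first event where y becomes 21:
  event 2: y = 17
  event 3: y 17 -> 21  <-- first match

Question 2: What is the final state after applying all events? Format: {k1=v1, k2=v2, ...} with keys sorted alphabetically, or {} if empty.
Answer: {x=42, y=-12, z=20}

Derivation:
  after event 1 (t=8: INC z by 12): {z=12}
  after event 2 (t=17: SET y = 17): {y=17, z=12}
  after event 3 (t=19: SET y = 21): {y=21, z=12}
  after event 4 (t=23: INC x by 5): {x=5, y=21, z=12}
  after event 5 (t=25: INC z by 8): {x=5, y=21, z=20}
  after event 6 (t=32: SET x = 22): {x=22, y=21, z=20}
  after event 7 (t=38: SET x = 42): {x=42, y=21, z=20}
  after event 8 (t=39: SET y = -12): {x=42, y=-12, z=20}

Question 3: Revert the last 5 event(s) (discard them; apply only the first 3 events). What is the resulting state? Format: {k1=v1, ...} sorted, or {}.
Answer: {y=21, z=12}

Derivation:
Keep first 3 events (discard last 5):
  after event 1 (t=8: INC z by 12): {z=12}
  after event 2 (t=17: SET y = 17): {y=17, z=12}
  after event 3 (t=19: SET y = 21): {y=21, z=12}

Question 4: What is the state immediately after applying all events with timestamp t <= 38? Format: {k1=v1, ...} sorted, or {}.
Apply events with t <= 38 (7 events):
  after event 1 (t=8: INC z by 12): {z=12}
  after event 2 (t=17: SET y = 17): {y=17, z=12}
  after event 3 (t=19: SET y = 21): {y=21, z=12}
  after event 4 (t=23: INC x by 5): {x=5, y=21, z=12}
  after event 5 (t=25: INC z by 8): {x=5, y=21, z=20}
  after event 6 (t=32: SET x = 22): {x=22, y=21, z=20}
  after event 7 (t=38: SET x = 42): {x=42, y=21, z=20}

Answer: {x=42, y=21, z=20}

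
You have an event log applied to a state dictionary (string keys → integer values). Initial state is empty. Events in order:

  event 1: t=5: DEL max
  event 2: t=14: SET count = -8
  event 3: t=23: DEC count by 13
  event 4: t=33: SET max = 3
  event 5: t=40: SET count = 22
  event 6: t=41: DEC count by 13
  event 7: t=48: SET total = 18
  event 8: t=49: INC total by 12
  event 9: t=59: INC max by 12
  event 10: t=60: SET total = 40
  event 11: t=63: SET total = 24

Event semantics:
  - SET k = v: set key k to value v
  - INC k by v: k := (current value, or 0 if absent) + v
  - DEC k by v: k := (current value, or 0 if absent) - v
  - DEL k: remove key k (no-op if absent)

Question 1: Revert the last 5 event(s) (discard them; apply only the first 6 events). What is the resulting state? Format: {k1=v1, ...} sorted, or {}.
Keep first 6 events (discard last 5):
  after event 1 (t=5: DEL max): {}
  after event 2 (t=14: SET count = -8): {count=-8}
  after event 3 (t=23: DEC count by 13): {count=-21}
  after event 4 (t=33: SET max = 3): {count=-21, max=3}
  after event 5 (t=40: SET count = 22): {count=22, max=3}
  after event 6 (t=41: DEC count by 13): {count=9, max=3}

Answer: {count=9, max=3}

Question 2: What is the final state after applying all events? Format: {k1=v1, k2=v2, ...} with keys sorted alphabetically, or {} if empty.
  after event 1 (t=5: DEL max): {}
  after event 2 (t=14: SET count = -8): {count=-8}
  after event 3 (t=23: DEC count by 13): {count=-21}
  after event 4 (t=33: SET max = 3): {count=-21, max=3}
  after event 5 (t=40: SET count = 22): {count=22, max=3}
  after event 6 (t=41: DEC count by 13): {count=9, max=3}
  after event 7 (t=48: SET total = 18): {count=9, max=3, total=18}
  after event 8 (t=49: INC total by 12): {count=9, max=3, total=30}
  after event 9 (t=59: INC max by 12): {count=9, max=15, total=30}
  after event 10 (t=60: SET total = 40): {count=9, max=15, total=40}
  after event 11 (t=63: SET total = 24): {count=9, max=15, total=24}

Answer: {count=9, max=15, total=24}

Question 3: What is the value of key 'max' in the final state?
Answer: 15

Derivation:
Track key 'max' through all 11 events:
  event 1 (t=5: DEL max): max (absent) -> (absent)
  event 2 (t=14: SET count = -8): max unchanged
  event 3 (t=23: DEC count by 13): max unchanged
  event 4 (t=33: SET max = 3): max (absent) -> 3
  event 5 (t=40: SET count = 22): max unchanged
  event 6 (t=41: DEC count by 13): max unchanged
  event 7 (t=48: SET total = 18): max unchanged
  event 8 (t=49: INC total by 12): max unchanged
  event 9 (t=59: INC max by 12): max 3 -> 15
  event 10 (t=60: SET total = 40): max unchanged
  event 11 (t=63: SET total = 24): max unchanged
Final: max = 15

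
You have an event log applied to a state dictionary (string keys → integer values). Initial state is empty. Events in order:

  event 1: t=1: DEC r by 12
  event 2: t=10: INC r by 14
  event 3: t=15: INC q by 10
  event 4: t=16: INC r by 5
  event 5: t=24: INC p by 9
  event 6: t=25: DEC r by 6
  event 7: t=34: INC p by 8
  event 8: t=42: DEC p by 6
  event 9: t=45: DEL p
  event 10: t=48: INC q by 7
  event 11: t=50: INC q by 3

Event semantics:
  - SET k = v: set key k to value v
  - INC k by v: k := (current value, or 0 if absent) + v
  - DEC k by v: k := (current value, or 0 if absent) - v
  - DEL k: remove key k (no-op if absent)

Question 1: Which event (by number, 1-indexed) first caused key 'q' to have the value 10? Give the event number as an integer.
Looking for first event where q becomes 10:
  event 3: q (absent) -> 10  <-- first match

Answer: 3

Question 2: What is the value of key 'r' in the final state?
Answer: 1

Derivation:
Track key 'r' through all 11 events:
  event 1 (t=1: DEC r by 12): r (absent) -> -12
  event 2 (t=10: INC r by 14): r -12 -> 2
  event 3 (t=15: INC q by 10): r unchanged
  event 4 (t=16: INC r by 5): r 2 -> 7
  event 5 (t=24: INC p by 9): r unchanged
  event 6 (t=25: DEC r by 6): r 7 -> 1
  event 7 (t=34: INC p by 8): r unchanged
  event 8 (t=42: DEC p by 6): r unchanged
  event 9 (t=45: DEL p): r unchanged
  event 10 (t=48: INC q by 7): r unchanged
  event 11 (t=50: INC q by 3): r unchanged
Final: r = 1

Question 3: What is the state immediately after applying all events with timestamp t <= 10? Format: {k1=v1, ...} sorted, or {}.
Answer: {r=2}

Derivation:
Apply events with t <= 10 (2 events):
  after event 1 (t=1: DEC r by 12): {r=-12}
  after event 2 (t=10: INC r by 14): {r=2}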